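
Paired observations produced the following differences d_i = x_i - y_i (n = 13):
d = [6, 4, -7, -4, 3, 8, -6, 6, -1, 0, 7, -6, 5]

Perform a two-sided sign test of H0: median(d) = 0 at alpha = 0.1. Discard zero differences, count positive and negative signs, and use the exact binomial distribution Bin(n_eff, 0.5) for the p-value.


Step 1: Discard zero differences. Original n = 13; n_eff = number of nonzero differences = 12.
Nonzero differences (with sign): +6, +4, -7, -4, +3, +8, -6, +6, -1, +7, -6, +5
Step 2: Count signs: positive = 7, negative = 5.
Step 3: Under H0: P(positive) = 0.5, so the number of positives S ~ Bin(12, 0.5).
Step 4: Two-sided exact p-value = sum of Bin(12,0.5) probabilities at or below the observed probability = 0.774414.
Step 5: alpha = 0.1. fail to reject H0.

n_eff = 12, pos = 7, neg = 5, p = 0.774414, fail to reject H0.


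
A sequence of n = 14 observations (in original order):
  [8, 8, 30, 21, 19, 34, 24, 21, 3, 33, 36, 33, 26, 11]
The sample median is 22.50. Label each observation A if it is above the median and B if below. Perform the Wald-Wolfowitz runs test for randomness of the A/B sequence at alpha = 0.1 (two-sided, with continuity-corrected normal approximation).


Step 1: Compute median = 22.50; label A = above, B = below.
Labels in order: BBABBAABBAAAAB  (n_A = 7, n_B = 7)
Step 2: Count runs R = 7.
Step 3: Under H0 (random ordering), E[R] = 2*n_A*n_B/(n_A+n_B) + 1 = 2*7*7/14 + 1 = 8.0000.
        Var[R] = 2*n_A*n_B*(2*n_A*n_B - n_A - n_B) / ((n_A+n_B)^2 * (n_A+n_B-1)) = 8232/2548 = 3.2308.
        SD[R] = 1.7974.
Step 4: Continuity-corrected z = (R + 0.5 - E[R]) / SD[R] = (7 + 0.5 - 8.0000) / 1.7974 = -0.2782.
Step 5: Two-sided p-value via normal approximation = 2*(1 - Phi(|z|)) = 0.780879.
Step 6: alpha = 0.1. fail to reject H0.

R = 7, z = -0.2782, p = 0.780879, fail to reject H0.


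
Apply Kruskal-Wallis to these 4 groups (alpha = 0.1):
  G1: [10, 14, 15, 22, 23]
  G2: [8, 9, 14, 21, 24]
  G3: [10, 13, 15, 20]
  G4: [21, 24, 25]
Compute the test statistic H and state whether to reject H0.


Step 1: Combine all N = 17 observations and assign midranks.
sorted (value, group, rank): (8,G2,1), (9,G2,2), (10,G1,3.5), (10,G3,3.5), (13,G3,5), (14,G1,6.5), (14,G2,6.5), (15,G1,8.5), (15,G3,8.5), (20,G3,10), (21,G2,11.5), (21,G4,11.5), (22,G1,13), (23,G1,14), (24,G2,15.5), (24,G4,15.5), (25,G4,17)
Step 2: Sum ranks within each group.
R_1 = 45.5 (n_1 = 5)
R_2 = 36.5 (n_2 = 5)
R_3 = 27 (n_3 = 4)
R_4 = 44 (n_4 = 3)
Step 3: H = 12/(N(N+1)) * sum(R_i^2/n_i) - 3(N+1)
     = 12/(17*18) * (45.5^2/5 + 36.5^2/5 + 27^2/4 + 44^2/3) - 3*18
     = 0.039216 * 1508.08 - 54
     = 5.140523.
Step 4: Ties present; correction factor C = 1 - 30/(17^3 - 17) = 0.993873. Corrected H = 5.140523 / 0.993873 = 5.172215.
Step 5: Under H0, H ~ chi^2(3); p-value = 0.159612.
Step 6: alpha = 0.1. fail to reject H0.

H = 5.1722, df = 3, p = 0.159612, fail to reject H0.


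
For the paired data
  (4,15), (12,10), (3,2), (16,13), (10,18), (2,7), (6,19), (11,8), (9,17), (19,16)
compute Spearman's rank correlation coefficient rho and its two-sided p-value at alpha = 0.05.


Step 1: Rank x and y separately (midranks; no ties here).
rank(x): 4->3, 12->8, 3->2, 16->9, 10->6, 2->1, 6->4, 11->7, 9->5, 19->10
rank(y): 15->6, 10->4, 2->1, 13->5, 18->9, 7->2, 19->10, 8->3, 17->8, 16->7
Step 2: d_i = R_x(i) - R_y(i); compute d_i^2.
  (3-6)^2=9, (8-4)^2=16, (2-1)^2=1, (9-5)^2=16, (6-9)^2=9, (1-2)^2=1, (4-10)^2=36, (7-3)^2=16, (5-8)^2=9, (10-7)^2=9
sum(d^2) = 122.
Step 3: rho = 1 - 6*122 / (10*(10^2 - 1)) = 1 - 732/990 = 0.260606.
Step 4: Under H0, t = rho * sqrt((n-2)/(1-rho^2)) = 0.7635 ~ t(8).
Step 5: Two-sided p-value from the t-distribution with 8 df = 0.467089.
Step 6: alpha = 0.05. fail to reject H0.

rho = 0.2606, p = 0.467089, fail to reject H0 at alpha = 0.05.


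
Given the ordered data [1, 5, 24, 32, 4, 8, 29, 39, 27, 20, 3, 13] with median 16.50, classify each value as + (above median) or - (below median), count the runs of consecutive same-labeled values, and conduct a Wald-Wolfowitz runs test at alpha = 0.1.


Step 1: Compute median = 16.50; label A = above, B = below.
Labels in order: BBAABBAAAABB  (n_A = 6, n_B = 6)
Step 2: Count runs R = 5.
Step 3: Under H0 (random ordering), E[R] = 2*n_A*n_B/(n_A+n_B) + 1 = 2*6*6/12 + 1 = 7.0000.
        Var[R] = 2*n_A*n_B*(2*n_A*n_B - n_A - n_B) / ((n_A+n_B)^2 * (n_A+n_B-1)) = 4320/1584 = 2.7273.
        SD[R] = 1.6514.
Step 4: Continuity-corrected z = (R + 0.5 - E[R]) / SD[R] = (5 + 0.5 - 7.0000) / 1.6514 = -0.9083.
Step 5: Two-sided p-value via normal approximation = 2*(1 - Phi(|z|)) = 0.363722.
Step 6: alpha = 0.1. fail to reject H0.

R = 5, z = -0.9083, p = 0.363722, fail to reject H0.


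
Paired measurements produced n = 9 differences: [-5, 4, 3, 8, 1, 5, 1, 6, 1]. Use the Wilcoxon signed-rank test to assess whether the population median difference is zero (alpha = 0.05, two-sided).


Step 1: Drop any zero differences (none here) and take |d_i|.
|d| = [5, 4, 3, 8, 1, 5, 1, 6, 1]
Step 2: Midrank |d_i| (ties get averaged ranks).
ranks: |5|->6.5, |4|->5, |3|->4, |8|->9, |1|->2, |5|->6.5, |1|->2, |6|->8, |1|->2
Step 3: Attach original signs; sum ranks with positive sign and with negative sign.
W+ = 5 + 4 + 9 + 2 + 6.5 + 2 + 8 + 2 = 38.5
W- = 6.5 = 6.5
(Check: W+ + W- = 45 should equal n(n+1)/2 = 45.)
Step 4: Test statistic W = min(W+, W-) = 6.5.
Step 5: Ties in |d|, so use the tie-corrected normal approximation.
        E[W] = n(n+1)/4 = 9*10/4 = 22.5.
        Tie groups: |d|=1 (t=3), |d|=5 (t=2); sum(t^3 - t) = 30.
        Var[W] = n(n+1)(2n+1)/24 - sum(t^3-t)/48 = 1710/24 - 30/48 = 70.625.
        z = (W - E[W]) / sqrt(Var[W]) = (6.5 - 22.5) / 8.4039 = -1.9039.
        Two-sided p = 2*Phi(z) = 0.056925.
Step 6: alpha = 0.05. fail to reject H0.

W+ = 38.5, W- = 6.5, W = min = 6.5, p = 0.056925, fail to reject H0.


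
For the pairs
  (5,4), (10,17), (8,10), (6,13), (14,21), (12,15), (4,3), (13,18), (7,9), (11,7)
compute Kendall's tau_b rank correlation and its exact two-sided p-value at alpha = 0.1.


Step 1: Enumerate the 45 unordered pairs (i,j) with i<j and classify each by sign(x_j-x_i) * sign(y_j-y_i).
  (1,2):dx=+5,dy=+13->C; (1,3):dx=+3,dy=+6->C; (1,4):dx=+1,dy=+9->C; (1,5):dx=+9,dy=+17->C
  (1,6):dx=+7,dy=+11->C; (1,7):dx=-1,dy=-1->C; (1,8):dx=+8,dy=+14->C; (1,9):dx=+2,dy=+5->C
  (1,10):dx=+6,dy=+3->C; (2,3):dx=-2,dy=-7->C; (2,4):dx=-4,dy=-4->C; (2,5):dx=+4,dy=+4->C
  (2,6):dx=+2,dy=-2->D; (2,7):dx=-6,dy=-14->C; (2,8):dx=+3,dy=+1->C; (2,9):dx=-3,dy=-8->C
  (2,10):dx=+1,dy=-10->D; (3,4):dx=-2,dy=+3->D; (3,5):dx=+6,dy=+11->C; (3,6):dx=+4,dy=+5->C
  (3,7):dx=-4,dy=-7->C; (3,8):dx=+5,dy=+8->C; (3,9):dx=-1,dy=-1->C; (3,10):dx=+3,dy=-3->D
  (4,5):dx=+8,dy=+8->C; (4,6):dx=+6,dy=+2->C; (4,7):dx=-2,dy=-10->C; (4,8):dx=+7,dy=+5->C
  (4,9):dx=+1,dy=-4->D; (4,10):dx=+5,dy=-6->D; (5,6):dx=-2,dy=-6->C; (5,7):dx=-10,dy=-18->C
  (5,8):dx=-1,dy=-3->C; (5,9):dx=-7,dy=-12->C; (5,10):dx=-3,dy=-14->C; (6,7):dx=-8,dy=-12->C
  (6,8):dx=+1,dy=+3->C; (6,9):dx=-5,dy=-6->C; (6,10):dx=-1,dy=-8->C; (7,8):dx=+9,dy=+15->C
  (7,9):dx=+3,dy=+6->C; (7,10):dx=+7,dy=+4->C; (8,9):dx=-6,dy=-9->C; (8,10):dx=-2,dy=-11->C
  (9,10):dx=+4,dy=-2->D
Step 2: C = 38, D = 7, total pairs = 45.
Step 3: tau = (C - D)/(n(n-1)/2) = (38 - 7)/45 = 0.688889.
Step 4: Exact two-sided p-value (enumerate n! = 3628800 permutations of y under H0): p = 0.004687.
Step 5: alpha = 0.1. reject H0.

tau_b = 0.6889 (C=38, D=7), p = 0.004687, reject H0.


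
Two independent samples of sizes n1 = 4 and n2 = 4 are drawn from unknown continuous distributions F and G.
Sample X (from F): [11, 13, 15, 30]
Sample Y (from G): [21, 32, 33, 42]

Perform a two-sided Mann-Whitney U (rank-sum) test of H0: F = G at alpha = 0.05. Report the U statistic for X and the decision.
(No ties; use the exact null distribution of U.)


Step 1: Combine and sort all 8 observations; assign midranks.
sorted (value, group): (11,X), (13,X), (15,X), (21,Y), (30,X), (32,Y), (33,Y), (42,Y)
ranks: 11->1, 13->2, 15->3, 21->4, 30->5, 32->6, 33->7, 42->8
Step 2: Rank sum for X: R1 = 1 + 2 + 3 + 5 = 11.
Step 3: U_X = R1 - n1(n1+1)/2 = 11 - 4*5/2 = 11 - 10 = 1.
       U_Y = n1*n2 - U_X = 16 - 1 = 15.
Step 4: No ties, so the exact null distribution of U (based on enumerating the C(8,4) = 70 equally likely rank assignments) gives the two-sided p-value.
Step 5: p-value = 0.057143; compare to alpha = 0.05. fail to reject H0.

U_X = 1, p = 0.057143, fail to reject H0 at alpha = 0.05.


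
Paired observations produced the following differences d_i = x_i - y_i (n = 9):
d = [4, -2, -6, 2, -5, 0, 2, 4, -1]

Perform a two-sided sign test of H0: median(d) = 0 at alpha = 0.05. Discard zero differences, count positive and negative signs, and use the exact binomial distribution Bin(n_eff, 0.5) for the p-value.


Step 1: Discard zero differences. Original n = 9; n_eff = number of nonzero differences = 8.
Nonzero differences (with sign): +4, -2, -6, +2, -5, +2, +4, -1
Step 2: Count signs: positive = 4, negative = 4.
Step 3: Under H0: P(positive) = 0.5, so the number of positives S ~ Bin(8, 0.5).
Step 4: Two-sided exact p-value = sum of Bin(8,0.5) probabilities at or below the observed probability = 1.000000.
Step 5: alpha = 0.05. fail to reject H0.

n_eff = 8, pos = 4, neg = 4, p = 1.000000, fail to reject H0.


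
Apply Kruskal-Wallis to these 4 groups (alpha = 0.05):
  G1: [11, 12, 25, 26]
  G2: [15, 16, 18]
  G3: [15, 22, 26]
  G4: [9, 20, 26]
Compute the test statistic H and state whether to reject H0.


Step 1: Combine all N = 13 observations and assign midranks.
sorted (value, group, rank): (9,G4,1), (11,G1,2), (12,G1,3), (15,G2,4.5), (15,G3,4.5), (16,G2,6), (18,G2,7), (20,G4,8), (22,G3,9), (25,G1,10), (26,G1,12), (26,G3,12), (26,G4,12)
Step 2: Sum ranks within each group.
R_1 = 27 (n_1 = 4)
R_2 = 17.5 (n_2 = 3)
R_3 = 25.5 (n_3 = 3)
R_4 = 21 (n_4 = 3)
Step 3: H = 12/(N(N+1)) * sum(R_i^2/n_i) - 3(N+1)
     = 12/(13*14) * (27^2/4 + 17.5^2/3 + 25.5^2/3 + 21^2/3) - 3*14
     = 0.065934 * 648.083 - 42
     = 0.730769.
Step 4: Ties present; correction factor C = 1 - 30/(13^3 - 13) = 0.986264. Corrected H = 0.730769 / 0.986264 = 0.740947.
Step 5: Under H0, H ~ chi^2(3); p-value = 0.863533.
Step 6: alpha = 0.05. fail to reject H0.

H = 0.7409, df = 3, p = 0.863533, fail to reject H0.


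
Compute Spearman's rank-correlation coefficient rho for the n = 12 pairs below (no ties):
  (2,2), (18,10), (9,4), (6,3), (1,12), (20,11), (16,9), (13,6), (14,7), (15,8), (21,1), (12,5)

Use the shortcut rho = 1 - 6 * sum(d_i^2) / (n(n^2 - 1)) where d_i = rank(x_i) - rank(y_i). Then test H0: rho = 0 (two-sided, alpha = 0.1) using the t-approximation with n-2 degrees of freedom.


Step 1: Rank x and y separately (midranks; no ties here).
rank(x): 2->2, 18->10, 9->4, 6->3, 1->1, 20->11, 16->9, 13->6, 14->7, 15->8, 21->12, 12->5
rank(y): 2->2, 10->10, 4->4, 3->3, 12->12, 11->11, 9->9, 6->6, 7->7, 8->8, 1->1, 5->5
Step 2: d_i = R_x(i) - R_y(i); compute d_i^2.
  (2-2)^2=0, (10-10)^2=0, (4-4)^2=0, (3-3)^2=0, (1-12)^2=121, (11-11)^2=0, (9-9)^2=0, (6-6)^2=0, (7-7)^2=0, (8-8)^2=0, (12-1)^2=121, (5-5)^2=0
sum(d^2) = 242.
Step 3: rho = 1 - 6*242 / (12*(12^2 - 1)) = 1 - 1452/1716 = 0.153846.
Step 4: Under H0, t = rho * sqrt((n-2)/(1-rho^2)) = 0.4924 ~ t(10).
Step 5: Two-sided p-value from the t-distribution with 10 df = 0.633091.
Step 6: alpha = 0.1. fail to reject H0.

rho = 0.1538, p = 0.633091, fail to reject H0 at alpha = 0.1.


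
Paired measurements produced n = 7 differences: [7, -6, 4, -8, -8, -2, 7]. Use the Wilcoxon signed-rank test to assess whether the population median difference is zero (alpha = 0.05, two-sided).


Step 1: Drop any zero differences (none here) and take |d_i|.
|d| = [7, 6, 4, 8, 8, 2, 7]
Step 2: Midrank |d_i| (ties get averaged ranks).
ranks: |7|->4.5, |6|->3, |4|->2, |8|->6.5, |8|->6.5, |2|->1, |7|->4.5
Step 3: Attach original signs; sum ranks with positive sign and with negative sign.
W+ = 4.5 + 2 + 4.5 = 11
W- = 3 + 6.5 + 6.5 + 1 = 17
(Check: W+ + W- = 28 should equal n(n+1)/2 = 28.)
Step 4: Test statistic W = min(W+, W-) = 11.
Step 5: Ties in |d|, so use the tie-corrected normal approximation.
        E[W] = n(n+1)/4 = 7*8/4 = 14.
        Tie groups: |d|=7 (t=2), |d|=8 (t=2); sum(t^3 - t) = 12.
        Var[W] = n(n+1)(2n+1)/24 - sum(t^3-t)/48 = 840/24 - 12/48 = 34.75.
        z = (W - E[W]) / sqrt(Var[W]) = (11 - 14) / 5.8949 = -0.5089.
        Two-sided p = 2*Phi(z) = 0.610813.
Step 6: alpha = 0.05. fail to reject H0.

W+ = 11, W- = 17, W = min = 11, p = 0.610813, fail to reject H0.


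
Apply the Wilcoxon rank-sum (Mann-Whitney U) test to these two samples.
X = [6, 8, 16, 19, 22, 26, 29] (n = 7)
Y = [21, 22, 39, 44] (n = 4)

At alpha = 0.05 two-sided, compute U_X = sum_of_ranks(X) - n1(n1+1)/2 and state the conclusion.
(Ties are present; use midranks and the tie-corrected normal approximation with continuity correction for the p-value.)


Step 1: Combine and sort all 11 observations; assign midranks.
sorted (value, group): (6,X), (8,X), (16,X), (19,X), (21,Y), (22,X), (22,Y), (26,X), (29,X), (39,Y), (44,Y)
ranks: 6->1, 8->2, 16->3, 19->4, 21->5, 22->6.5, 22->6.5, 26->8, 29->9, 39->10, 44->11
Step 2: Rank sum for X: R1 = 1 + 2 + 3 + 4 + 6.5 + 8 + 9 = 33.5.
Step 3: U_X = R1 - n1(n1+1)/2 = 33.5 - 7*8/2 = 33.5 - 28 = 5.5.
       U_Y = n1*n2 - U_X = 28 - 5.5 = 22.5.
Step 4: Ties are present, so use the tie-corrected normal approximation (with continuity correction) for the p-value.
Step 5: p-value = 0.129695; compare to alpha = 0.05. fail to reject H0.

U_X = 5.5, p = 0.129695, fail to reject H0 at alpha = 0.05.


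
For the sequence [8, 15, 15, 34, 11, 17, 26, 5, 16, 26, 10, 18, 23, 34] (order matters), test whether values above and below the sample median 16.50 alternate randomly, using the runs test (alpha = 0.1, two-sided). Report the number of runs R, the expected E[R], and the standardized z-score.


Step 1: Compute median = 16.50; label A = above, B = below.
Labels in order: BBBABAABBABAAA  (n_A = 7, n_B = 7)
Step 2: Count runs R = 8.
Step 3: Under H0 (random ordering), E[R] = 2*n_A*n_B/(n_A+n_B) + 1 = 2*7*7/14 + 1 = 8.0000.
        Var[R] = 2*n_A*n_B*(2*n_A*n_B - n_A - n_B) / ((n_A+n_B)^2 * (n_A+n_B-1)) = 8232/2548 = 3.2308.
        SD[R] = 1.7974.
Step 4: R = E[R], so z = 0 with no continuity correction.
Step 5: Two-sided p-value via normal approximation = 2*(1 - Phi(|z|)) = 1.000000.
Step 6: alpha = 0.1. fail to reject H0.

R = 8, z = 0.0000, p = 1.000000, fail to reject H0.


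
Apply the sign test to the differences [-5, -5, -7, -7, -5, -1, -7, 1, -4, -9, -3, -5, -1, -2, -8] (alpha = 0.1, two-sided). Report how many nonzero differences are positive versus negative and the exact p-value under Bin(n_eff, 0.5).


Step 1: Discard zero differences. Original n = 15; n_eff = number of nonzero differences = 15.
Nonzero differences (with sign): -5, -5, -7, -7, -5, -1, -7, +1, -4, -9, -3, -5, -1, -2, -8
Step 2: Count signs: positive = 1, negative = 14.
Step 3: Under H0: P(positive) = 0.5, so the number of positives S ~ Bin(15, 0.5).
Step 4: Two-sided exact p-value = sum of Bin(15,0.5) probabilities at or below the observed probability = 0.000977.
Step 5: alpha = 0.1. reject H0.

n_eff = 15, pos = 1, neg = 14, p = 0.000977, reject H0.


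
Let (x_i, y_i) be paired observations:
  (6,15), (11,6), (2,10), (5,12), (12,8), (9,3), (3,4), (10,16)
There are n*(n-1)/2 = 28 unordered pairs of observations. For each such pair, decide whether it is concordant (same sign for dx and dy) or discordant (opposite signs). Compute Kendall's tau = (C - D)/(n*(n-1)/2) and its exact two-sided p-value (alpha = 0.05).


Step 1: Enumerate the 28 unordered pairs (i,j) with i<j and classify each by sign(x_j-x_i) * sign(y_j-y_i).
  (1,2):dx=+5,dy=-9->D; (1,3):dx=-4,dy=-5->C; (1,4):dx=-1,dy=-3->C; (1,5):dx=+6,dy=-7->D
  (1,6):dx=+3,dy=-12->D; (1,7):dx=-3,dy=-11->C; (1,8):dx=+4,dy=+1->C; (2,3):dx=-9,dy=+4->D
  (2,4):dx=-6,dy=+6->D; (2,5):dx=+1,dy=+2->C; (2,6):dx=-2,dy=-3->C; (2,7):dx=-8,dy=-2->C
  (2,8):dx=-1,dy=+10->D; (3,4):dx=+3,dy=+2->C; (3,5):dx=+10,dy=-2->D; (3,6):dx=+7,dy=-7->D
  (3,7):dx=+1,dy=-6->D; (3,8):dx=+8,dy=+6->C; (4,5):dx=+7,dy=-4->D; (4,6):dx=+4,dy=-9->D
  (4,7):dx=-2,dy=-8->C; (4,8):dx=+5,dy=+4->C; (5,6):dx=-3,dy=-5->C; (5,7):dx=-9,dy=-4->C
  (5,8):dx=-2,dy=+8->D; (6,7):dx=-6,dy=+1->D; (6,8):dx=+1,dy=+13->C; (7,8):dx=+7,dy=+12->C
Step 2: C = 15, D = 13, total pairs = 28.
Step 3: tau = (C - D)/(n(n-1)/2) = (15 - 13)/28 = 0.071429.
Step 4: Exact two-sided p-value (enumerate n! = 40320 permutations of y under H0): p = 0.904861.
Step 5: alpha = 0.05. fail to reject H0.

tau_b = 0.0714 (C=15, D=13), p = 0.904861, fail to reject H0.


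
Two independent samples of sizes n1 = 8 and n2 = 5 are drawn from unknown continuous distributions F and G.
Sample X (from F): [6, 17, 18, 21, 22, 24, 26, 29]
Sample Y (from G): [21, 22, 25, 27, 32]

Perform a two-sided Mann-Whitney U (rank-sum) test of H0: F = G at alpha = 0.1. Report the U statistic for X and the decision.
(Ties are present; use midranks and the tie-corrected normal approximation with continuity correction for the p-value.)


Step 1: Combine and sort all 13 observations; assign midranks.
sorted (value, group): (6,X), (17,X), (18,X), (21,X), (21,Y), (22,X), (22,Y), (24,X), (25,Y), (26,X), (27,Y), (29,X), (32,Y)
ranks: 6->1, 17->2, 18->3, 21->4.5, 21->4.5, 22->6.5, 22->6.5, 24->8, 25->9, 26->10, 27->11, 29->12, 32->13
Step 2: Rank sum for X: R1 = 1 + 2 + 3 + 4.5 + 6.5 + 8 + 10 + 12 = 47.
Step 3: U_X = R1 - n1(n1+1)/2 = 47 - 8*9/2 = 47 - 36 = 11.
       U_Y = n1*n2 - U_X = 40 - 11 = 29.
Step 4: Ties are present, so use the tie-corrected normal approximation (with continuity correction) for the p-value.
Step 5: p-value = 0.212139; compare to alpha = 0.1. fail to reject H0.

U_X = 11, p = 0.212139, fail to reject H0 at alpha = 0.1.


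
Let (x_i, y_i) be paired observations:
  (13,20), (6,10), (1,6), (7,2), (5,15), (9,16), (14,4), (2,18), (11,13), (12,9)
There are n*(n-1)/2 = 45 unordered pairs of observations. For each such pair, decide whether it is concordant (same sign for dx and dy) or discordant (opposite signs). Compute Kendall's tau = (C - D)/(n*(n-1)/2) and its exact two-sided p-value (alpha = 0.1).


Step 1: Enumerate the 45 unordered pairs (i,j) with i<j and classify each by sign(x_j-x_i) * sign(y_j-y_i).
  (1,2):dx=-7,dy=-10->C; (1,3):dx=-12,dy=-14->C; (1,4):dx=-6,dy=-18->C; (1,5):dx=-8,dy=-5->C
  (1,6):dx=-4,dy=-4->C; (1,7):dx=+1,dy=-16->D; (1,8):dx=-11,dy=-2->C; (1,9):dx=-2,dy=-7->C
  (1,10):dx=-1,dy=-11->C; (2,3):dx=-5,dy=-4->C; (2,4):dx=+1,dy=-8->D; (2,5):dx=-1,dy=+5->D
  (2,6):dx=+3,dy=+6->C; (2,7):dx=+8,dy=-6->D; (2,8):dx=-4,dy=+8->D; (2,9):dx=+5,dy=+3->C
  (2,10):dx=+6,dy=-1->D; (3,4):dx=+6,dy=-4->D; (3,5):dx=+4,dy=+9->C; (3,6):dx=+8,dy=+10->C
  (3,7):dx=+13,dy=-2->D; (3,8):dx=+1,dy=+12->C; (3,9):dx=+10,dy=+7->C; (3,10):dx=+11,dy=+3->C
  (4,5):dx=-2,dy=+13->D; (4,6):dx=+2,dy=+14->C; (4,7):dx=+7,dy=+2->C; (4,8):dx=-5,dy=+16->D
  (4,9):dx=+4,dy=+11->C; (4,10):dx=+5,dy=+7->C; (5,6):dx=+4,dy=+1->C; (5,7):dx=+9,dy=-11->D
  (5,8):dx=-3,dy=+3->D; (5,9):dx=+6,dy=-2->D; (5,10):dx=+7,dy=-6->D; (6,7):dx=+5,dy=-12->D
  (6,8):dx=-7,dy=+2->D; (6,9):dx=+2,dy=-3->D; (6,10):dx=+3,dy=-7->D; (7,8):dx=-12,dy=+14->D
  (7,9):dx=-3,dy=+9->D; (7,10):dx=-2,dy=+5->D; (8,9):dx=+9,dy=-5->D; (8,10):dx=+10,dy=-9->D
  (9,10):dx=+1,dy=-4->D
Step 2: C = 21, D = 24, total pairs = 45.
Step 3: tau = (C - D)/(n(n-1)/2) = (21 - 24)/45 = -0.066667.
Step 4: Exact two-sided p-value (enumerate n! = 3628800 permutations of y under H0): p = 0.861801.
Step 5: alpha = 0.1. fail to reject H0.

tau_b = -0.0667 (C=21, D=24), p = 0.861801, fail to reject H0.


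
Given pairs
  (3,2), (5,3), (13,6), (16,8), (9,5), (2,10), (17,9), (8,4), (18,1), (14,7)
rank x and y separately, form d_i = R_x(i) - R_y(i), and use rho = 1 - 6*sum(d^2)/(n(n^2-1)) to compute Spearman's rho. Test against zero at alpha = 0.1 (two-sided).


Step 1: Rank x and y separately (midranks; no ties here).
rank(x): 3->2, 5->3, 13->6, 16->8, 9->5, 2->1, 17->9, 8->4, 18->10, 14->7
rank(y): 2->2, 3->3, 6->6, 8->8, 5->5, 10->10, 9->9, 4->4, 1->1, 7->7
Step 2: d_i = R_x(i) - R_y(i); compute d_i^2.
  (2-2)^2=0, (3-3)^2=0, (6-6)^2=0, (8-8)^2=0, (5-5)^2=0, (1-10)^2=81, (9-9)^2=0, (4-4)^2=0, (10-1)^2=81, (7-7)^2=0
sum(d^2) = 162.
Step 3: rho = 1 - 6*162 / (10*(10^2 - 1)) = 1 - 972/990 = 0.018182.
Step 4: Under H0, t = rho * sqrt((n-2)/(1-rho^2)) = 0.0514 ~ t(8).
Step 5: Two-sided p-value from the t-distribution with 8 df = 0.960240.
Step 6: alpha = 0.1. fail to reject H0.

rho = 0.0182, p = 0.960240, fail to reject H0 at alpha = 0.1.


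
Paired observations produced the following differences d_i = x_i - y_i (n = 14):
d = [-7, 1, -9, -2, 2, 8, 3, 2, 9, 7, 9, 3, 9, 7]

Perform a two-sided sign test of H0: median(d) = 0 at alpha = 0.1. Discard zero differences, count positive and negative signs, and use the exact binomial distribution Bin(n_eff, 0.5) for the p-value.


Step 1: Discard zero differences. Original n = 14; n_eff = number of nonzero differences = 14.
Nonzero differences (with sign): -7, +1, -9, -2, +2, +8, +3, +2, +9, +7, +9, +3, +9, +7
Step 2: Count signs: positive = 11, negative = 3.
Step 3: Under H0: P(positive) = 0.5, so the number of positives S ~ Bin(14, 0.5).
Step 4: Two-sided exact p-value = sum of Bin(14,0.5) probabilities at or below the observed probability = 0.057373.
Step 5: alpha = 0.1. reject H0.

n_eff = 14, pos = 11, neg = 3, p = 0.057373, reject H0.


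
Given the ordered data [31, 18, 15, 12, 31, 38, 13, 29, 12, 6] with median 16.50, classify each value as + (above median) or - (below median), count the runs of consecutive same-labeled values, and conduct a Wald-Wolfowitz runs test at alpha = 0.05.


Step 1: Compute median = 16.50; label A = above, B = below.
Labels in order: AABBAABABB  (n_A = 5, n_B = 5)
Step 2: Count runs R = 6.
Step 3: Under H0 (random ordering), E[R] = 2*n_A*n_B/(n_A+n_B) + 1 = 2*5*5/10 + 1 = 6.0000.
        Var[R] = 2*n_A*n_B*(2*n_A*n_B - n_A - n_B) / ((n_A+n_B)^2 * (n_A+n_B-1)) = 2000/900 = 2.2222.
        SD[R] = 1.4907.
Step 4: R = E[R], so z = 0 with no continuity correction.
Step 5: Two-sided p-value via normal approximation = 2*(1 - Phi(|z|)) = 1.000000.
Step 6: alpha = 0.05. fail to reject H0.

R = 6, z = 0.0000, p = 1.000000, fail to reject H0.


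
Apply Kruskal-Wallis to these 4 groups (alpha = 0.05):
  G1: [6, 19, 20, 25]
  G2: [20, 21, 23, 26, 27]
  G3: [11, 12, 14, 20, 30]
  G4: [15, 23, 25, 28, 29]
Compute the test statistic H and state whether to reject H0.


Step 1: Combine all N = 19 observations and assign midranks.
sorted (value, group, rank): (6,G1,1), (11,G3,2), (12,G3,3), (14,G3,4), (15,G4,5), (19,G1,6), (20,G1,8), (20,G2,8), (20,G3,8), (21,G2,10), (23,G2,11.5), (23,G4,11.5), (25,G1,13.5), (25,G4,13.5), (26,G2,15), (27,G2,16), (28,G4,17), (29,G4,18), (30,G3,19)
Step 2: Sum ranks within each group.
R_1 = 28.5 (n_1 = 4)
R_2 = 60.5 (n_2 = 5)
R_3 = 36 (n_3 = 5)
R_4 = 65 (n_4 = 5)
Step 3: H = 12/(N(N+1)) * sum(R_i^2/n_i) - 3(N+1)
     = 12/(19*20) * (28.5^2/4 + 60.5^2/5 + 36^2/5 + 65^2/5) - 3*20
     = 0.031579 * 2039.31 - 60
     = 4.399342.
Step 4: Ties present; correction factor C = 1 - 36/(19^3 - 19) = 0.994737. Corrected H = 4.399342 / 0.994737 = 4.422619.
Step 5: Under H0, H ~ chi^2(3); p-value = 0.219297.
Step 6: alpha = 0.05. fail to reject H0.

H = 4.4226, df = 3, p = 0.219297, fail to reject H0.


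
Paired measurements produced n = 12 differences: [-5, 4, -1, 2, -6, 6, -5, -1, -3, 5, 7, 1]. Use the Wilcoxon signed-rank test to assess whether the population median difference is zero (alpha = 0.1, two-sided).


Step 1: Drop any zero differences (none here) and take |d_i|.
|d| = [5, 4, 1, 2, 6, 6, 5, 1, 3, 5, 7, 1]
Step 2: Midrank |d_i| (ties get averaged ranks).
ranks: |5|->8, |4|->6, |1|->2, |2|->4, |6|->10.5, |6|->10.5, |5|->8, |1|->2, |3|->5, |5|->8, |7|->12, |1|->2
Step 3: Attach original signs; sum ranks with positive sign and with negative sign.
W+ = 6 + 4 + 10.5 + 8 + 12 + 2 = 42.5
W- = 8 + 2 + 10.5 + 8 + 2 + 5 = 35.5
(Check: W+ + W- = 78 should equal n(n+1)/2 = 78.)
Step 4: Test statistic W = min(W+, W-) = 35.5.
Step 5: Ties in |d|, so use the tie-corrected normal approximation.
        E[W] = n(n+1)/4 = 12*13/4 = 39.
        Tie groups: |d|=1 (t=3), |d|=5 (t=3), |d|=6 (t=2); sum(t^3 - t) = 54.
        Var[W] = n(n+1)(2n+1)/24 - sum(t^3-t)/48 = 3900/24 - 54/48 = 161.375.
        z = (W - E[W]) / sqrt(Var[W]) = (35.5 - 39) / 12.7033 = -0.2755.
        Two-sided p = 2*Phi(z) = 0.782918.
Step 6: alpha = 0.1. fail to reject H0.

W+ = 42.5, W- = 35.5, W = min = 35.5, p = 0.782918, fail to reject H0.


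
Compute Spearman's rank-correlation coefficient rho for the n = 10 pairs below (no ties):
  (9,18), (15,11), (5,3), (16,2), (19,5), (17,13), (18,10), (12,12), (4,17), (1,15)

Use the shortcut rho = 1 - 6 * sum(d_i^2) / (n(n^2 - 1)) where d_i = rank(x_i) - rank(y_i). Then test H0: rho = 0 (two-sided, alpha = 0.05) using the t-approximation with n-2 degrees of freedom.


Step 1: Rank x and y separately (midranks; no ties here).
rank(x): 9->4, 15->6, 5->3, 16->7, 19->10, 17->8, 18->9, 12->5, 4->2, 1->1
rank(y): 18->10, 11->5, 3->2, 2->1, 5->3, 13->7, 10->4, 12->6, 17->9, 15->8
Step 2: d_i = R_x(i) - R_y(i); compute d_i^2.
  (4-10)^2=36, (6-5)^2=1, (3-2)^2=1, (7-1)^2=36, (10-3)^2=49, (8-7)^2=1, (9-4)^2=25, (5-6)^2=1, (2-9)^2=49, (1-8)^2=49
sum(d^2) = 248.
Step 3: rho = 1 - 6*248 / (10*(10^2 - 1)) = 1 - 1488/990 = -0.503030.
Step 4: Under H0, t = rho * sqrt((n-2)/(1-rho^2)) = -1.6462 ~ t(8).
Step 5: Two-sided p-value from the t-distribution with 8 df = 0.138334.
Step 6: alpha = 0.05. fail to reject H0.

rho = -0.5030, p = 0.138334, fail to reject H0 at alpha = 0.05.


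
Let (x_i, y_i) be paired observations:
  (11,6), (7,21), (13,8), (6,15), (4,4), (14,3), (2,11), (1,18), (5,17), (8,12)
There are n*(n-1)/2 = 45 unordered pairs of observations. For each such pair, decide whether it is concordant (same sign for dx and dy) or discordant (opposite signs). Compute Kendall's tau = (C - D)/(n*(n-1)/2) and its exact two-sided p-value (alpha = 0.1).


Step 1: Enumerate the 45 unordered pairs (i,j) with i<j and classify each by sign(x_j-x_i) * sign(y_j-y_i).
  (1,2):dx=-4,dy=+15->D; (1,3):dx=+2,dy=+2->C; (1,4):dx=-5,dy=+9->D; (1,5):dx=-7,dy=-2->C
  (1,6):dx=+3,dy=-3->D; (1,7):dx=-9,dy=+5->D; (1,8):dx=-10,dy=+12->D; (1,9):dx=-6,dy=+11->D
  (1,10):dx=-3,dy=+6->D; (2,3):dx=+6,dy=-13->D; (2,4):dx=-1,dy=-6->C; (2,5):dx=-3,dy=-17->C
  (2,6):dx=+7,dy=-18->D; (2,7):dx=-5,dy=-10->C; (2,8):dx=-6,dy=-3->C; (2,9):dx=-2,dy=-4->C
  (2,10):dx=+1,dy=-9->D; (3,4):dx=-7,dy=+7->D; (3,5):dx=-9,dy=-4->C; (3,6):dx=+1,dy=-5->D
  (3,7):dx=-11,dy=+3->D; (3,8):dx=-12,dy=+10->D; (3,9):dx=-8,dy=+9->D; (3,10):dx=-5,dy=+4->D
  (4,5):dx=-2,dy=-11->C; (4,6):dx=+8,dy=-12->D; (4,7):dx=-4,dy=-4->C; (4,8):dx=-5,dy=+3->D
  (4,9):dx=-1,dy=+2->D; (4,10):dx=+2,dy=-3->D; (5,6):dx=+10,dy=-1->D; (5,7):dx=-2,dy=+7->D
  (5,8):dx=-3,dy=+14->D; (5,9):dx=+1,dy=+13->C; (5,10):dx=+4,dy=+8->C; (6,7):dx=-12,dy=+8->D
  (6,8):dx=-13,dy=+15->D; (6,9):dx=-9,dy=+14->D; (6,10):dx=-6,dy=+9->D; (7,8):dx=-1,dy=+7->D
  (7,9):dx=+3,dy=+6->C; (7,10):dx=+6,dy=+1->C; (8,9):dx=+4,dy=-1->D; (8,10):dx=+7,dy=-6->D
  (9,10):dx=+3,dy=-5->D
Step 2: C = 14, D = 31, total pairs = 45.
Step 3: tau = (C - D)/(n(n-1)/2) = (14 - 31)/45 = -0.377778.
Step 4: Exact two-sided p-value (enumerate n! = 3628800 permutations of y under H0): p = 0.155742.
Step 5: alpha = 0.1. fail to reject H0.

tau_b = -0.3778 (C=14, D=31), p = 0.155742, fail to reject H0.


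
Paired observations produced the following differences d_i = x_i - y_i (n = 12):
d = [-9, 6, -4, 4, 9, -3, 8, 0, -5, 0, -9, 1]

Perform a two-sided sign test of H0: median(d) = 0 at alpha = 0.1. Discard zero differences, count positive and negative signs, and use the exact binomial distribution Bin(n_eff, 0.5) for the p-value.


Step 1: Discard zero differences. Original n = 12; n_eff = number of nonzero differences = 10.
Nonzero differences (with sign): -9, +6, -4, +4, +9, -3, +8, -5, -9, +1
Step 2: Count signs: positive = 5, negative = 5.
Step 3: Under H0: P(positive) = 0.5, so the number of positives S ~ Bin(10, 0.5).
Step 4: Two-sided exact p-value = sum of Bin(10,0.5) probabilities at or below the observed probability = 1.000000.
Step 5: alpha = 0.1. fail to reject H0.

n_eff = 10, pos = 5, neg = 5, p = 1.000000, fail to reject H0.


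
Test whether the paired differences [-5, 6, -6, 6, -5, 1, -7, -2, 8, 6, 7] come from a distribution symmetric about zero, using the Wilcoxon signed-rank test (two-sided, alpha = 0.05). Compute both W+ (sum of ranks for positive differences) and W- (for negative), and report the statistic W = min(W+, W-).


Step 1: Drop any zero differences (none here) and take |d_i|.
|d| = [5, 6, 6, 6, 5, 1, 7, 2, 8, 6, 7]
Step 2: Midrank |d_i| (ties get averaged ranks).
ranks: |5|->3.5, |6|->6.5, |6|->6.5, |6|->6.5, |5|->3.5, |1|->1, |7|->9.5, |2|->2, |8|->11, |6|->6.5, |7|->9.5
Step 3: Attach original signs; sum ranks with positive sign and with negative sign.
W+ = 6.5 + 6.5 + 1 + 11 + 6.5 + 9.5 = 41
W- = 3.5 + 6.5 + 3.5 + 9.5 + 2 = 25
(Check: W+ + W- = 66 should equal n(n+1)/2 = 66.)
Step 4: Test statistic W = min(W+, W-) = 25.
Step 5: Ties in |d|, so use the tie-corrected normal approximation.
        E[W] = n(n+1)/4 = 11*12/4 = 33.
        Tie groups: |d|=5 (t=2), |d|=6 (t=4), |d|=7 (t=2); sum(t^3 - t) = 72.
        Var[W] = n(n+1)(2n+1)/24 - sum(t^3-t)/48 = 3036/24 - 72/48 = 125.
        z = (W - E[W]) / sqrt(Var[W]) = (25 - 33) / 11.1803 = -0.7155.
        Two-sided p = 2*Phi(z) = 0.474274.
Step 6: alpha = 0.05. fail to reject H0.

W+ = 41, W- = 25, W = min = 25, p = 0.474274, fail to reject H0.


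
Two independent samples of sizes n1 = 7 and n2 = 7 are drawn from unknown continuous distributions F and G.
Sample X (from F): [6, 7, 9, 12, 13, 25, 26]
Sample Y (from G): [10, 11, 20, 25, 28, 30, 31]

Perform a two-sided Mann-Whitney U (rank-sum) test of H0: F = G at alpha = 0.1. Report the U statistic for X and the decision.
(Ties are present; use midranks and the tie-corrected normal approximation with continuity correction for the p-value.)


Step 1: Combine and sort all 14 observations; assign midranks.
sorted (value, group): (6,X), (7,X), (9,X), (10,Y), (11,Y), (12,X), (13,X), (20,Y), (25,X), (25,Y), (26,X), (28,Y), (30,Y), (31,Y)
ranks: 6->1, 7->2, 9->3, 10->4, 11->5, 12->6, 13->7, 20->8, 25->9.5, 25->9.5, 26->11, 28->12, 30->13, 31->14
Step 2: Rank sum for X: R1 = 1 + 2 + 3 + 6 + 7 + 9.5 + 11 = 39.5.
Step 3: U_X = R1 - n1(n1+1)/2 = 39.5 - 7*8/2 = 39.5 - 28 = 11.5.
       U_Y = n1*n2 - U_X = 49 - 11.5 = 37.5.
Step 4: Ties are present, so use the tie-corrected normal approximation (with continuity correction) for the p-value.
Step 5: p-value = 0.109832; compare to alpha = 0.1. fail to reject H0.

U_X = 11.5, p = 0.109832, fail to reject H0 at alpha = 0.1.


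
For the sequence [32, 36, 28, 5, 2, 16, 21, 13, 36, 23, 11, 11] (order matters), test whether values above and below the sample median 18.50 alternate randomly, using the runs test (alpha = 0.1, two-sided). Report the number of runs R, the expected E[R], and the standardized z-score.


Step 1: Compute median = 18.50; label A = above, B = below.
Labels in order: AAABBBABAABB  (n_A = 6, n_B = 6)
Step 2: Count runs R = 6.
Step 3: Under H0 (random ordering), E[R] = 2*n_A*n_B/(n_A+n_B) + 1 = 2*6*6/12 + 1 = 7.0000.
        Var[R] = 2*n_A*n_B*(2*n_A*n_B - n_A - n_B) / ((n_A+n_B)^2 * (n_A+n_B-1)) = 4320/1584 = 2.7273.
        SD[R] = 1.6514.
Step 4: Continuity-corrected z = (R + 0.5 - E[R]) / SD[R] = (6 + 0.5 - 7.0000) / 1.6514 = -0.3028.
Step 5: Two-sided p-value via normal approximation = 2*(1 - Phi(|z|)) = 0.762069.
Step 6: alpha = 0.1. fail to reject H0.

R = 6, z = -0.3028, p = 0.762069, fail to reject H0.


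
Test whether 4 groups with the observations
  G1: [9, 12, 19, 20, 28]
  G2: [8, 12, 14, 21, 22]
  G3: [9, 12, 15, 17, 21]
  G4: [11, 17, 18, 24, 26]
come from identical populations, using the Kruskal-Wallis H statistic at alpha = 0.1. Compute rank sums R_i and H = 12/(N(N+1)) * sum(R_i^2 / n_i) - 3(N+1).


Step 1: Combine all N = 20 observations and assign midranks.
sorted (value, group, rank): (8,G2,1), (9,G1,2.5), (9,G3,2.5), (11,G4,4), (12,G1,6), (12,G2,6), (12,G3,6), (14,G2,8), (15,G3,9), (17,G3,10.5), (17,G4,10.5), (18,G4,12), (19,G1,13), (20,G1,14), (21,G2,15.5), (21,G3,15.5), (22,G2,17), (24,G4,18), (26,G4,19), (28,G1,20)
Step 2: Sum ranks within each group.
R_1 = 55.5 (n_1 = 5)
R_2 = 47.5 (n_2 = 5)
R_3 = 43.5 (n_3 = 5)
R_4 = 63.5 (n_4 = 5)
Step 3: H = 12/(N(N+1)) * sum(R_i^2/n_i) - 3(N+1)
     = 12/(20*21) * (55.5^2/5 + 47.5^2/5 + 43.5^2/5 + 63.5^2/5) - 3*21
     = 0.028571 * 2252.2 - 63
     = 1.348571.
Step 4: Ties present; correction factor C = 1 - 42/(20^3 - 20) = 0.994737. Corrected H = 1.348571 / 0.994737 = 1.355707.
Step 5: Under H0, H ~ chi^2(3); p-value = 0.715949.
Step 6: alpha = 0.1. fail to reject H0.

H = 1.3557, df = 3, p = 0.715949, fail to reject H0.


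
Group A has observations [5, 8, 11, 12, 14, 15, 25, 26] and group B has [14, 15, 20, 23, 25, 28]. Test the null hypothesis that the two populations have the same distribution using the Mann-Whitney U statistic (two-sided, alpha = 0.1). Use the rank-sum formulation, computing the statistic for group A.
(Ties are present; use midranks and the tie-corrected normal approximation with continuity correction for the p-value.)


Step 1: Combine and sort all 14 observations; assign midranks.
sorted (value, group): (5,X), (8,X), (11,X), (12,X), (14,X), (14,Y), (15,X), (15,Y), (20,Y), (23,Y), (25,X), (25,Y), (26,X), (28,Y)
ranks: 5->1, 8->2, 11->3, 12->4, 14->5.5, 14->5.5, 15->7.5, 15->7.5, 20->9, 23->10, 25->11.5, 25->11.5, 26->13, 28->14
Step 2: Rank sum for X: R1 = 1 + 2 + 3 + 4 + 5.5 + 7.5 + 11.5 + 13 = 47.5.
Step 3: U_X = R1 - n1(n1+1)/2 = 47.5 - 8*9/2 = 47.5 - 36 = 11.5.
       U_Y = n1*n2 - U_X = 48 - 11.5 = 36.5.
Step 4: Ties are present, so use the tie-corrected normal approximation (with continuity correction) for the p-value.
Step 5: p-value = 0.120107; compare to alpha = 0.1. fail to reject H0.

U_X = 11.5, p = 0.120107, fail to reject H0 at alpha = 0.1.


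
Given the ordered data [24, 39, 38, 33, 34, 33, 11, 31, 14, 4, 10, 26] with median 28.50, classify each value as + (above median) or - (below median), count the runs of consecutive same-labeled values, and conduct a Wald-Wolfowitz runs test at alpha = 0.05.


Step 1: Compute median = 28.50; label A = above, B = below.
Labels in order: BAAAAABABBBB  (n_A = 6, n_B = 6)
Step 2: Count runs R = 5.
Step 3: Under H0 (random ordering), E[R] = 2*n_A*n_B/(n_A+n_B) + 1 = 2*6*6/12 + 1 = 7.0000.
        Var[R] = 2*n_A*n_B*(2*n_A*n_B - n_A - n_B) / ((n_A+n_B)^2 * (n_A+n_B-1)) = 4320/1584 = 2.7273.
        SD[R] = 1.6514.
Step 4: Continuity-corrected z = (R + 0.5 - E[R]) / SD[R] = (5 + 0.5 - 7.0000) / 1.6514 = -0.9083.
Step 5: Two-sided p-value via normal approximation = 2*(1 - Phi(|z|)) = 0.363722.
Step 6: alpha = 0.05. fail to reject H0.

R = 5, z = -0.9083, p = 0.363722, fail to reject H0.


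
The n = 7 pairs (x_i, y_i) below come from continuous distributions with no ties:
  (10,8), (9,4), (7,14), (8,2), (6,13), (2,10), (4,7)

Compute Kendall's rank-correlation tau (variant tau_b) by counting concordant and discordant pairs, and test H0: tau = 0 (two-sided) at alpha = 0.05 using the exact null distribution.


Step 1: Enumerate the 21 unordered pairs (i,j) with i<j and classify each by sign(x_j-x_i) * sign(y_j-y_i).
  (1,2):dx=-1,dy=-4->C; (1,3):dx=-3,dy=+6->D; (1,4):dx=-2,dy=-6->C; (1,5):dx=-4,dy=+5->D
  (1,6):dx=-8,dy=+2->D; (1,7):dx=-6,dy=-1->C; (2,3):dx=-2,dy=+10->D; (2,4):dx=-1,dy=-2->C
  (2,5):dx=-3,dy=+9->D; (2,6):dx=-7,dy=+6->D; (2,7):dx=-5,dy=+3->D; (3,4):dx=+1,dy=-12->D
  (3,5):dx=-1,dy=-1->C; (3,6):dx=-5,dy=-4->C; (3,7):dx=-3,dy=-7->C; (4,5):dx=-2,dy=+11->D
  (4,6):dx=-6,dy=+8->D; (4,7):dx=-4,dy=+5->D; (5,6):dx=-4,dy=-3->C; (5,7):dx=-2,dy=-6->C
  (6,7):dx=+2,dy=-3->D
Step 2: C = 9, D = 12, total pairs = 21.
Step 3: tau = (C - D)/(n(n-1)/2) = (9 - 12)/21 = -0.142857.
Step 4: Exact two-sided p-value (enumerate n! = 5040 permutations of y under H0): p = 0.772619.
Step 5: alpha = 0.05. fail to reject H0.

tau_b = -0.1429 (C=9, D=12), p = 0.772619, fail to reject H0.


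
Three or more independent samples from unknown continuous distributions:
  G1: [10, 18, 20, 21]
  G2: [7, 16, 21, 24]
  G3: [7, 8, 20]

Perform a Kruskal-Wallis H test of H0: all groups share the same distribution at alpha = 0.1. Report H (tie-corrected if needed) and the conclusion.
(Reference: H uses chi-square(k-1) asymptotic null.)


Step 1: Combine all N = 11 observations and assign midranks.
sorted (value, group, rank): (7,G2,1.5), (7,G3,1.5), (8,G3,3), (10,G1,4), (16,G2,5), (18,G1,6), (20,G1,7.5), (20,G3,7.5), (21,G1,9.5), (21,G2,9.5), (24,G2,11)
Step 2: Sum ranks within each group.
R_1 = 27 (n_1 = 4)
R_2 = 27 (n_2 = 4)
R_3 = 12 (n_3 = 3)
Step 3: H = 12/(N(N+1)) * sum(R_i^2/n_i) - 3(N+1)
     = 12/(11*12) * (27^2/4 + 27^2/4 + 12^2/3) - 3*12
     = 0.090909 * 412.5 - 36
     = 1.500000.
Step 4: Ties present; correction factor C = 1 - 18/(11^3 - 11) = 0.986364. Corrected H = 1.500000 / 0.986364 = 1.520737.
Step 5: Under H0, H ~ chi^2(2); p-value = 0.467494.
Step 6: alpha = 0.1. fail to reject H0.

H = 1.5207, df = 2, p = 0.467494, fail to reject H0.


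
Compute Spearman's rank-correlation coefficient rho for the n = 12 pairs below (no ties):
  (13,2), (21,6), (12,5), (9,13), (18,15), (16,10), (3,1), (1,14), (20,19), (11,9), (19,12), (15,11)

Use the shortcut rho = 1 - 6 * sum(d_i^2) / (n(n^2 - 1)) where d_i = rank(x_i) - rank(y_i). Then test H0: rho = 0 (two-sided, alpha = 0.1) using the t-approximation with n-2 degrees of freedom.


Step 1: Rank x and y separately (midranks; no ties here).
rank(x): 13->6, 21->12, 12->5, 9->3, 18->9, 16->8, 3->2, 1->1, 20->11, 11->4, 19->10, 15->7
rank(y): 2->2, 6->4, 5->3, 13->9, 15->11, 10->6, 1->1, 14->10, 19->12, 9->5, 12->8, 11->7
Step 2: d_i = R_x(i) - R_y(i); compute d_i^2.
  (6-2)^2=16, (12-4)^2=64, (5-3)^2=4, (3-9)^2=36, (9-11)^2=4, (8-6)^2=4, (2-1)^2=1, (1-10)^2=81, (11-12)^2=1, (4-5)^2=1, (10-8)^2=4, (7-7)^2=0
sum(d^2) = 216.
Step 3: rho = 1 - 6*216 / (12*(12^2 - 1)) = 1 - 1296/1716 = 0.244755.
Step 4: Under H0, t = rho * sqrt((n-2)/(1-rho^2)) = 0.7983 ~ t(10).
Step 5: Two-sided p-value from the t-distribution with 10 df = 0.443262.
Step 6: alpha = 0.1. fail to reject H0.

rho = 0.2448, p = 0.443262, fail to reject H0 at alpha = 0.1.


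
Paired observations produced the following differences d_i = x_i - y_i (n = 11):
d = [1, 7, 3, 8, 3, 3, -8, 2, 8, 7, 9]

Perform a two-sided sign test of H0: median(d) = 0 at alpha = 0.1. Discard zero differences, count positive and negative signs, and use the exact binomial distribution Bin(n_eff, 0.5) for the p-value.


Step 1: Discard zero differences. Original n = 11; n_eff = number of nonzero differences = 11.
Nonzero differences (with sign): +1, +7, +3, +8, +3, +3, -8, +2, +8, +7, +9
Step 2: Count signs: positive = 10, negative = 1.
Step 3: Under H0: P(positive) = 0.5, so the number of positives S ~ Bin(11, 0.5).
Step 4: Two-sided exact p-value = sum of Bin(11,0.5) probabilities at or below the observed probability = 0.011719.
Step 5: alpha = 0.1. reject H0.

n_eff = 11, pos = 10, neg = 1, p = 0.011719, reject H0.


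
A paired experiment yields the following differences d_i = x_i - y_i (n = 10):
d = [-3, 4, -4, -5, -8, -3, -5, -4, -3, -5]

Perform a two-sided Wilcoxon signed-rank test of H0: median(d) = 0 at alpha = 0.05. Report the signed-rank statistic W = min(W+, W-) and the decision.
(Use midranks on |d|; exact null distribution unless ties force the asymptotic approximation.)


Step 1: Drop any zero differences (none here) and take |d_i|.
|d| = [3, 4, 4, 5, 8, 3, 5, 4, 3, 5]
Step 2: Midrank |d_i| (ties get averaged ranks).
ranks: |3|->2, |4|->5, |4|->5, |5|->8, |8|->10, |3|->2, |5|->8, |4|->5, |3|->2, |5|->8
Step 3: Attach original signs; sum ranks with positive sign and with negative sign.
W+ = 5 = 5
W- = 2 + 5 + 8 + 10 + 2 + 8 + 5 + 2 + 8 = 50
(Check: W+ + W- = 55 should equal n(n+1)/2 = 55.)
Step 4: Test statistic W = min(W+, W-) = 5.
Step 5: Ties in |d|, so use the tie-corrected normal approximation.
        E[W] = n(n+1)/4 = 10*11/4 = 27.5.
        Tie groups: |d|=3 (t=3), |d|=4 (t=3), |d|=5 (t=3); sum(t^3 - t) = 72.
        Var[W] = n(n+1)(2n+1)/24 - sum(t^3-t)/48 = 2310/24 - 72/48 = 94.75.
        z = (W - E[W]) / sqrt(Var[W]) = (5 - 27.5) / 9.7340 = -2.3115.
        Two-sided p = 2*Phi(z) = 0.020806.
Step 6: alpha = 0.05. reject H0.

W+ = 5, W- = 50, W = min = 5, p = 0.020806, reject H0.
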